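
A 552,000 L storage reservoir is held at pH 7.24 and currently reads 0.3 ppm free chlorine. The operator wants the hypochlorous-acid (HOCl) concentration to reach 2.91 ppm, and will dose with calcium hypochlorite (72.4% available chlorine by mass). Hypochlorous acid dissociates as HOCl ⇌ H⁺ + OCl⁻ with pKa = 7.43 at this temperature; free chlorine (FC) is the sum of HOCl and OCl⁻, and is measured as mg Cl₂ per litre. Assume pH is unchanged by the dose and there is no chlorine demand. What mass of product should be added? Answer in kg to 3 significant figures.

3.42 kg

[OCl⁻]/[HOCl] = 10^(pH − pKa) = 10^(7.24 − 7.43) = 0.6457; fraction as HOCl = 1/(1 + 0.6457) = 0.6077.
Free chlorine required for 2.91 ppm HOCl: 2.91 / 0.6077 = 4.789 ppm.
FC to add: 4.789 − 0.3 = 4.489 mg/L as Cl₂.
Cl₂ equivalent: 4.489 mg/L × 552,000 L = 2478 g.
Product at 72.4% available Cl: 2478 / 0.724 = 3422 g.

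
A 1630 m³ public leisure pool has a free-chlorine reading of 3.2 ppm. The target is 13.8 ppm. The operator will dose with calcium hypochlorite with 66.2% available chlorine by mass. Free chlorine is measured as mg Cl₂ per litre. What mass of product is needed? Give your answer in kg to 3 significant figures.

Volume: 1630 m³ = 1,630,000 L.
Chlorine deficit: 13.8 − 3.2 = 10.6 ppm = 10.6 mg/L as Cl₂.
Cl₂ equivalent needed: 10.6 mg/L × 1,630,000 L = 17,280,000 mg = 17,280 g.
Product at 66.2% available chlorine: 17,280 / 0.662 = 26,100 g.

26.1 kg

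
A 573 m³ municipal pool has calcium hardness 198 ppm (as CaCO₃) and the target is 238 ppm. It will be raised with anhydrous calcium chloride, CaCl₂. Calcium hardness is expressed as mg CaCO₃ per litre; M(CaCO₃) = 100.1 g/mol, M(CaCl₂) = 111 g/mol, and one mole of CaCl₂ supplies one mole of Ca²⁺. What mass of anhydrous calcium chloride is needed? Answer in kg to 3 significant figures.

25.4 kg

Volume: 573 m³ = 573,000 L.
Hardness to add: (238 − 198) = 40 mg/L as CaCO₃ × 573,000 L = 22,920 g as CaCO₃.
Moles of Ca²⁺ (1 mol Ca²⁺ ≡ 1 mol CaCO₃): 22,920 / 100.1 g/mol = 229 mol.
Mass of CaCl₂: 229 × 111 = 25,420 g.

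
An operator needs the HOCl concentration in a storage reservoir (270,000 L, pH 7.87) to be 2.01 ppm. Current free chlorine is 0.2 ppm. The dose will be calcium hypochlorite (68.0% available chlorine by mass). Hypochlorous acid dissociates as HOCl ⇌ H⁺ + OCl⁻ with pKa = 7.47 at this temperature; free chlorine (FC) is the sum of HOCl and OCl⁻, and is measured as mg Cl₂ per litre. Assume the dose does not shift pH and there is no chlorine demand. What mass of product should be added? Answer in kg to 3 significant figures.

2.72 kg

[OCl⁻]/[HOCl] = 10^(pH − pKa) = 10^(7.87 − 7.47) = 2.512; fraction as HOCl = 1/(1 + 2.512) = 0.2847.
Free chlorine required for 2.01 ppm HOCl: 2.01 / 0.2847 = 7.059 ppm.
FC to add: 7.059 − 0.2 = 6.859 mg/L as Cl₂.
Cl₂ equivalent: 6.859 mg/L × 270,000 L = 1852 g.
Product at 68.0% available Cl: 1852 / 0.68 = 2723 g.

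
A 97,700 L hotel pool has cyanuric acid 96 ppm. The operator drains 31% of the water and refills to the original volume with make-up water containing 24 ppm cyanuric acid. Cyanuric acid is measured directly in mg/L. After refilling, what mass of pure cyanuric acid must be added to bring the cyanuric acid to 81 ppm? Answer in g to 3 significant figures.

715 g

After draining 31% and refilling: 96 × 0.69 + 24 × 0.31 = 73.68 ppm.
Deficit to target: 81 − 73.68 = 7.32 mg/L.
Mass: 7.32 mg/L × 97,700 L = 715.2 g cyanuric acid.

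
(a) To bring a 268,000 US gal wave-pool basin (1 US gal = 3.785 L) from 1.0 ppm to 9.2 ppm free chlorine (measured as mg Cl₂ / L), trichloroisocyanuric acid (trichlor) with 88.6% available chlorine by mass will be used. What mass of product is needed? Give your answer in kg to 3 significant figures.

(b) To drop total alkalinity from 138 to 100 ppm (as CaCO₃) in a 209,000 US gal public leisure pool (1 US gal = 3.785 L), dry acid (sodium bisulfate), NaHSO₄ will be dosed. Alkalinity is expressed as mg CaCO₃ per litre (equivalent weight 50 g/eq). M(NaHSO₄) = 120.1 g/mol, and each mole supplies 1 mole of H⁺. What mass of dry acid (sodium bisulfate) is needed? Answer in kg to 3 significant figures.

(a) Volume: 268,000 US gal × 3.785 L/gal = 1,014,380 L.
(a) Chlorine deficit: 9.2 − 1.0 = 8.2 ppm = 8.2 mg/L as Cl₂.
(a) Cl₂ equivalent needed: 8.2 mg/L × 1,014,380 L = 8,318,000 mg = 8318 g.
(a) Product at 88.6% available chlorine: 8318 / 0.886 = 9388 g.

(b) Volume: 209,000 US gal × 3.785 L/gal = 791,065 L.
(b) Alkalinity to neutralize: (138 − 100) = 38 mg/L as CaCO₃ × 791,065 L = 30,060 g as CaCO₃.
(b) Equivalents of H⁺ required: 30,060 ÷ 50 g/eq = 601.2 eq = 601.2 mol NaHSO₄.
(b) Mass of NaHSO₄: 601.2 × 120.1 = 72,210 g.

(a) 9.39 kg; (b) 72.2 kg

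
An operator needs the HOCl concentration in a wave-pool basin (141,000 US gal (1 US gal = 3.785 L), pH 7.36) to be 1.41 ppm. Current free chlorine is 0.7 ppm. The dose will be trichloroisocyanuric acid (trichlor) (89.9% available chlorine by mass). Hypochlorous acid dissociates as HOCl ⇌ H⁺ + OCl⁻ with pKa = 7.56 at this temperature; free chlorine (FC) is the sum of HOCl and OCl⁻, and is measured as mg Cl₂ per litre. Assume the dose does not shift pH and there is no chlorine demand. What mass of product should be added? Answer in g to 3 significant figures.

Volume: 141,000 US gal × 3.785 L/gal = 533,685 L.
[OCl⁻]/[HOCl] = 10^(pH − pKa) = 10^(7.36 − 7.56) = 0.631; fraction as HOCl = 1/(1 + 0.631) = 0.6131.
Free chlorine required for 1.41 ppm HOCl: 1.41 / 0.6131 = 2.3 ppm.
FC to add: 2.3 − 0.7 = 1.6 mg/L as Cl₂.
Cl₂ equivalent: 1.6 mg/L × 533,685 L = 853.7 g.
Product at 89.9% available Cl: 853.7 / 0.899 = 949.6 g.

950 g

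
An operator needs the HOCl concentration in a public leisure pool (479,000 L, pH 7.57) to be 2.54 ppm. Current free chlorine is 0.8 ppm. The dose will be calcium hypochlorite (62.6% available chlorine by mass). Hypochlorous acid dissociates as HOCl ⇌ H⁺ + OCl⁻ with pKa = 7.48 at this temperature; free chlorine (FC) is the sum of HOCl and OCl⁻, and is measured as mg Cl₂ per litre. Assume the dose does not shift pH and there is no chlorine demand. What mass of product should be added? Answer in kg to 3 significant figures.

[OCl⁻]/[HOCl] = 10^(pH − pKa) = 10^(7.57 − 7.48) = 1.23; fraction as HOCl = 1/(1 + 1.23) = 0.4484.
Free chlorine required for 2.54 ppm HOCl: 2.54 / 0.4484 = 5.665 ppm.
FC to add: 5.665 − 0.8 = 4.865 mg/L as Cl₂.
Cl₂ equivalent: 4.865 mg/L × 479,000 L = 2330 g.
Product at 62.6% available Cl: 2330 / 0.626 = 3722 g.

3.72 kg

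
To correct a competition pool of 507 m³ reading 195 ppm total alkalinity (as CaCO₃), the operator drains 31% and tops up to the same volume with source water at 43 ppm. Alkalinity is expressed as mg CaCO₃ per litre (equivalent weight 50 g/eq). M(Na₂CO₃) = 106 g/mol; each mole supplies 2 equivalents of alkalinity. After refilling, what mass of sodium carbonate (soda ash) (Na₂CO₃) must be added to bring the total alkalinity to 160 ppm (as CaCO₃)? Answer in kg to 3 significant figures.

Volume: 507 m³ = 507,000 L.
After draining 31% and refilling: 195 × 0.69 + 43 × 0.31 = 147.88 ppm.
Deficit to target: 160 − 147.88 = 12.12 mg/L.
As CaCO₃: 12.12 mg/L × 507,000 L = 6145 g; ÷ 50 g/eq ÷ 2 = 61.45 mol Na₂CO₃.
Mass: 61.45 × 106 = 6514 g.

6.51 kg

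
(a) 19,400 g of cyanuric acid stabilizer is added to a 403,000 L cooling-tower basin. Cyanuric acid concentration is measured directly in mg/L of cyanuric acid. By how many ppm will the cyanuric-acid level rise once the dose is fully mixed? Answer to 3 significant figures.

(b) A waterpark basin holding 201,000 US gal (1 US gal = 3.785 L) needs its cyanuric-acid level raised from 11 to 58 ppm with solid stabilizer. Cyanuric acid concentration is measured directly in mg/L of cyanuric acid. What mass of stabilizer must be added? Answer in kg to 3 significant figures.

(a) Rise: 19,400 g / 403,000 L × 1000 = 48.14 mg/L.

(b) Volume: 201,000 US gal × 3.785 L/gal = 760,785 L.
(b) CYA to add: (58 − 11) = 47 mg/L × 760,785 L = 35,760 g cyanuric acid.

(a) 48.1 ppm; (b) 35.8 kg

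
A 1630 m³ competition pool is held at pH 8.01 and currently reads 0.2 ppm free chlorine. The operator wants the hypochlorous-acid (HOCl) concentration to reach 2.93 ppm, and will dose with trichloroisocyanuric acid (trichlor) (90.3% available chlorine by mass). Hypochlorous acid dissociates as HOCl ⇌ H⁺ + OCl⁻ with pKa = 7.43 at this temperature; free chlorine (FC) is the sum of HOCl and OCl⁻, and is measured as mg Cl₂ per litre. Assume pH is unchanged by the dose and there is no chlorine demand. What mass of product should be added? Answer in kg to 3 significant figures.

Volume: 1630 m³ = 1,630,000 L.
[OCl⁻]/[HOCl] = 10^(pH − pKa) = 10^(8.01 − 7.43) = 3.802; fraction as HOCl = 1/(1 + 3.802) = 0.2083.
Free chlorine required for 2.93 ppm HOCl: 2.93 / 0.2083 = 14.07 ppm.
FC to add: 14.07 − 0.2 = 13.87 mg/L as Cl₂.
Cl₂ equivalent: 13.87 mg/L × 1,630,000 L = 22,610 g.
Product at 90.3% available Cl: 22,610 / 0.903 = 25,040 g.

25.0 kg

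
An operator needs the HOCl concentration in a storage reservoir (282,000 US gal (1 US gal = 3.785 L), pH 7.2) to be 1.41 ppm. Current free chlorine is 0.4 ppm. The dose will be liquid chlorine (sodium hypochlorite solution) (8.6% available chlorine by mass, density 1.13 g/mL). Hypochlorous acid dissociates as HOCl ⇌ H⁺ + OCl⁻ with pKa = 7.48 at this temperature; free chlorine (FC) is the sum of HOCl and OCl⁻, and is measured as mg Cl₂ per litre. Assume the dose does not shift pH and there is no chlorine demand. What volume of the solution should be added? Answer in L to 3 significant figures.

19.2 L

Volume: 282,000 US gal × 3.785 L/gal = 1,067,370 L.
[OCl⁻]/[HOCl] = 10^(pH − pKa) = 10^(7.2 − 7.48) = 0.5248; fraction as HOCl = 1/(1 + 0.5248) = 0.6558.
Free chlorine required for 1.41 ppm HOCl: 1.41 / 0.6558 = 2.15 ppm.
FC to add: 2.15 − 0.4 = 1.75 mg/L as Cl₂.
Cl₂ equivalent: 1.75 mg/L × 1,067,370 L = 1868 g.
Product at 8.6% available Cl: 1868 / 0.086 = 21,720 g.
Volume: 21,720 g ÷ 1.13 g/mL = 19,220 mL.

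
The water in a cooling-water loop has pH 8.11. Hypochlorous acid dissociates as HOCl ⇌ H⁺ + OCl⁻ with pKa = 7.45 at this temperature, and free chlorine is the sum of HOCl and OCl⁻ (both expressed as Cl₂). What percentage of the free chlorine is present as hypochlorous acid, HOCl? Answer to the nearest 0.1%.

[OCl⁻]/[HOCl] = 10^(pH − pKa) = 10^(8.11 − 7.45) = 10^0.66 = 4.571.
Fraction as HOCl = 1 / (1 + 4.571) = 0.1795.

18.0%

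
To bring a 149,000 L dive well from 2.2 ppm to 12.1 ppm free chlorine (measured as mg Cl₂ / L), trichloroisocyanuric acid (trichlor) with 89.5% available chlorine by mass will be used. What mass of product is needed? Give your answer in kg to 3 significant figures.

1.65 kg

Chlorine deficit: 12.1 − 2.2 = 9.9 ppm = 9.9 mg/L as Cl₂.
Cl₂ equivalent needed: 9.9 mg/L × 149,000 L = 1,475,000 mg = 1475 g.
Product at 89.5% available chlorine: 1475 / 0.895 = 1648 g.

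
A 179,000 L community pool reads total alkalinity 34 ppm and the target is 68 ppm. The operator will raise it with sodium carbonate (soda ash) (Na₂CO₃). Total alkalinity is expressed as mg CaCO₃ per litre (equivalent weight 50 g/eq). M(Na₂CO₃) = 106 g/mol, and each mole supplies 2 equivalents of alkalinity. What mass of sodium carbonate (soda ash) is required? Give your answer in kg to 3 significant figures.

Alkalinity to add: (68 − 34) = 34 mg/L as CaCO₃ × 179,000 L = 6086 g as CaCO₃.
Equivalents: 6086 g ÷ 50 g/eq = 121.7 eq.
Each mole of Na₂CO₃ supplies 2 eq, so 121.7 / 2 = 60.86 mol.
Mass: 60.86 mol × 106 g/mol = 6451 g.

6.45 kg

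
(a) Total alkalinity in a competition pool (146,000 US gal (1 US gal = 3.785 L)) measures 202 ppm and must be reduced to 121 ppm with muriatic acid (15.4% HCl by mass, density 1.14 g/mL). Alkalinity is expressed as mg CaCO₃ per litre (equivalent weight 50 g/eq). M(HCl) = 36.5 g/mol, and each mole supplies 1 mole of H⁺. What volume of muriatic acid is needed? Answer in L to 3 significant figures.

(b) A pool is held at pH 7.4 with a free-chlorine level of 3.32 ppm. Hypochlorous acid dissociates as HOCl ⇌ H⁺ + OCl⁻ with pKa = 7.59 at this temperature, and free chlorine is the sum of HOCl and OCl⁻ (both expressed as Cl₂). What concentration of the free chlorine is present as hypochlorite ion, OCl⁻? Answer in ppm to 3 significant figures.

(a) Volume: 146,000 US gal × 3.785 L/gal = 552,610 L.
(a) Alkalinity to neutralize: (202 − 121) = 81 mg/L as CaCO₃ × 552,610 L = 44,760 g as CaCO₃.
(a) Equivalents of H⁺ required: 44,760 ÷ 50 g/eq = 895.2 eq = 895.2 mol HCl.
(a) Mass of HCl: 895.2 × 36.5 = 32,680 g.
(a) Mass of 15.4% solution: 32,680 / 0.154 = 212,200 g.
(a) Volume: 212,200 g ÷ 1.14 g/mL = 186,100 mL.

(b) [OCl⁻]/[HOCl] = 10^(pH − pKa) = 10^(7.4 − 7.59) = 10^-0.19 = 0.6457.
(b) Fraction as HOCl = 1 / (1 + 0.6457) = 0.6077.
(b) OCl⁻ = (1 − 0.6077) × 3.32 ppm = 1.303 ppm.

(a) 186 L; (b) 1.30 ppm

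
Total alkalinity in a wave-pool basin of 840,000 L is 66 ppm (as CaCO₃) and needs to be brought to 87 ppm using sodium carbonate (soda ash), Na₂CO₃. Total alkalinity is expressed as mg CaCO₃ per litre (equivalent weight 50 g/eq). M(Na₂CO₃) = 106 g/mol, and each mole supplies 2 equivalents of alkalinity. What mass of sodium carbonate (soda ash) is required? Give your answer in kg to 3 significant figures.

Alkalinity to add: (87 − 66) = 21 mg/L as CaCO₃ × 840,000 L = 17,640 g as CaCO₃.
Equivalents: 17,640 g ÷ 50 g/eq = 352.8 eq.
Each mole of Na₂CO₃ supplies 2 eq, so 352.8 / 2 = 176.4 mol.
Mass: 176.4 mol × 106 g/mol = 18,700 g.

18.7 kg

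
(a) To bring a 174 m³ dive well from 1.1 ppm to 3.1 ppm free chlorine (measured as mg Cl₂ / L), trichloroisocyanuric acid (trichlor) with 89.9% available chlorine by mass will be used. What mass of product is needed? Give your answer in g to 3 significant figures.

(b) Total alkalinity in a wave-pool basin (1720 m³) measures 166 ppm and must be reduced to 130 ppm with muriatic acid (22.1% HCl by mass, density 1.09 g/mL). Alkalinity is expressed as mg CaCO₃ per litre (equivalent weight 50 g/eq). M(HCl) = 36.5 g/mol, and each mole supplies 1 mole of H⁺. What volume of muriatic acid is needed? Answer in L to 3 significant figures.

(a) Volume: 174 m³ = 174,000 L.
(a) Chlorine deficit: 3.1 − 1.1 = 2 ppm = 2 mg/L as Cl₂.
(a) Cl₂ equivalent needed: 2 mg/L × 174,000 L = 348,000 mg = 348 g.
(a) Product at 89.9% available chlorine: 348 / 0.899 = 387.1 g.

(b) Volume: 1720 m³ = 1,720,000 L.
(b) Alkalinity to neutralize: (166 − 130) = 36 mg/L as CaCO₃ × 1,720,000 L = 61,920 g as CaCO₃.
(b) Equivalents of H⁺ required: 61,920 ÷ 50 g/eq = 1238 eq = 1238 mol HCl.
(b) Mass of HCl: 1238 × 36.5 = 45,200 g.
(b) Mass of 22.1% solution: 45,200 / 0.221 = 204,500 g.
(b) Volume: 204,500 g ÷ 1.09 g/mL = 187,600 mL.

(a) 387 g; (b) 188 L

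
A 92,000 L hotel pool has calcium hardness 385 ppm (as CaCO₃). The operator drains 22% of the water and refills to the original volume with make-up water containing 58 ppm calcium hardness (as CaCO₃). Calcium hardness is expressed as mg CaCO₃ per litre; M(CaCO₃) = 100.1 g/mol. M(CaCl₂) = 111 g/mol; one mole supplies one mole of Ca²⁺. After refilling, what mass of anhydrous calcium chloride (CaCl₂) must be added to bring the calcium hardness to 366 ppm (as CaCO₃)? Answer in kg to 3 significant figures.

5.40 kg

After draining 22% and refilling: 385 × 0.78 + 58 × 0.22 = 313.06 ppm.
Deficit to target: 366 − 313.06 = 52.94 mg/L.
As CaCO₃: 52.94 mg/L × 92,000 L = 4870 g; ÷ 100.1 = 48.66 mol Ca²⁺.
Mass: 48.66 × 111 = 5401 g.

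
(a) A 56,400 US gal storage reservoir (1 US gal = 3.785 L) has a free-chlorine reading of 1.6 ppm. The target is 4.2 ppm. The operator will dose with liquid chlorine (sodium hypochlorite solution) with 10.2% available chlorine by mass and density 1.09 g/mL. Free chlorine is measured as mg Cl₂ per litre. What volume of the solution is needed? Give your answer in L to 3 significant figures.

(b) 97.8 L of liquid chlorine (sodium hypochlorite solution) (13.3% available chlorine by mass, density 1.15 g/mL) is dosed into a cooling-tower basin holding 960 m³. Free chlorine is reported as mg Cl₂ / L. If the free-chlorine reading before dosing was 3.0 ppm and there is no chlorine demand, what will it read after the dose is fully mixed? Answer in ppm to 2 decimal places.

(a) Volume: 56,400 US gal × 3.785 L/gal = 213,474 L.
(a) Chlorine deficit: 4.2 − 1.6 = 2.6 ppm = 2.6 mg/L as Cl₂.
(a) Cl₂ equivalent needed: 2.6 mg/L × 213,474 L = 555,000 mg = 555 g.
(a) Product at 10.2% available chlorine: 555 / 0.102 = 5441 g.
(a) Volume at density 1.09 g/mL: 5441 g ÷ 1.09 g/mL = 4992 mL.

(b) Volume: 960 m³ = 960,000 L.
(b) Mass of solution: 97.8 L × 1000 mL/L × 1.15 g/mL = 112,500 g.
(b) Available chlorine delivered: 112,500 g × 0.133 = 14,960 g as Cl₂.
(b) Concentration rise: 14,960 g / 960,000 L = 15.58 mg/L = 15.58 ppm.
(b) Final FC: 3.0 + 15.58 = 18.58 ppm.

(a) 4.99 L; (b) 18.58 ppm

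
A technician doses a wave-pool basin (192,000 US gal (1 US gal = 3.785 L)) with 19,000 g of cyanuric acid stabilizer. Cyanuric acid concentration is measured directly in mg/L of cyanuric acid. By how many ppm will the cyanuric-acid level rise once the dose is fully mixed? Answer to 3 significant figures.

26.1 ppm

Volume: 192,000 US gal × 3.785 L/gal = 726,720 L.
Rise: 19,000 g / 726,720 L × 1000 = 26.14 mg/L.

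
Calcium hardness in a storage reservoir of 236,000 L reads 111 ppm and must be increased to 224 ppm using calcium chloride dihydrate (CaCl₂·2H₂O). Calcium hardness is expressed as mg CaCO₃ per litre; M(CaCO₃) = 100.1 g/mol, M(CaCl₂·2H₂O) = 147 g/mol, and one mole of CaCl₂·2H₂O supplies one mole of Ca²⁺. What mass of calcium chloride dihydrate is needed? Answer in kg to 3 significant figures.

Hardness to add: (224 − 111) = 113 mg/L as CaCO₃ × 236,000 L = 26,670 g as CaCO₃.
Moles of Ca²⁺ (1 mol Ca²⁺ ≡ 1 mol CaCO₃): 26,670 / 100.1 g/mol = 266.4 mol.
Mass of CaCl₂·2H₂O: 266.4 × 147 = 39,160 g.

39.2 kg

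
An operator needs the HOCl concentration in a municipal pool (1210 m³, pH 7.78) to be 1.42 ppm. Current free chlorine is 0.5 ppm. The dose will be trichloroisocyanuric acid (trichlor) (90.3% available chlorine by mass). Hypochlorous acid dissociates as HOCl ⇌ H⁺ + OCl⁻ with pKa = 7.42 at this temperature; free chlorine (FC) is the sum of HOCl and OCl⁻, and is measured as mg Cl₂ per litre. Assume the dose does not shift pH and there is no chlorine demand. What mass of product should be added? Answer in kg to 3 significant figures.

Volume: 1210 m³ = 1,210,000 L.
[OCl⁻]/[HOCl] = 10^(pH − pKa) = 10^(7.78 − 7.42) = 2.291; fraction as HOCl = 1/(1 + 2.291) = 0.3039.
Free chlorine required for 1.42 ppm HOCl: 1.42 / 0.3039 = 4.673 ppm.
FC to add: 4.673 − 0.5 = 4.173 mg/L as Cl₂.
Cl₂ equivalent: 4.173 mg/L × 1,210,000 L = 5049 g.
Product at 90.3% available Cl: 5049 / 0.903 = 5592 g.

5.59 kg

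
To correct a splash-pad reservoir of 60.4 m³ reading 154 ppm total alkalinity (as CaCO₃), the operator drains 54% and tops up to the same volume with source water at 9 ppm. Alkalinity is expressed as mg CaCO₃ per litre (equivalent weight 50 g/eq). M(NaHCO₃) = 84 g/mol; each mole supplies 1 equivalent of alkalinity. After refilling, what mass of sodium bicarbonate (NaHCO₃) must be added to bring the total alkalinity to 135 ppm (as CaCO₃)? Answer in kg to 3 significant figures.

Volume: 60.4 m³ = 60,400 L.
After draining 54% and refilling: 154 × 0.46 + 9 × 0.54 = 75.7 ppm.
Deficit to target: 135 − 75.7 = 59.3 mg/L.
As CaCO₃: 59.3 mg/L × 60,400 L = 3582 g; ÷ 50 g/eq ÷ 1 = 71.63 mol NaHCO₃.
Mass: 71.63 × 84 = 6017 g.

6.02 kg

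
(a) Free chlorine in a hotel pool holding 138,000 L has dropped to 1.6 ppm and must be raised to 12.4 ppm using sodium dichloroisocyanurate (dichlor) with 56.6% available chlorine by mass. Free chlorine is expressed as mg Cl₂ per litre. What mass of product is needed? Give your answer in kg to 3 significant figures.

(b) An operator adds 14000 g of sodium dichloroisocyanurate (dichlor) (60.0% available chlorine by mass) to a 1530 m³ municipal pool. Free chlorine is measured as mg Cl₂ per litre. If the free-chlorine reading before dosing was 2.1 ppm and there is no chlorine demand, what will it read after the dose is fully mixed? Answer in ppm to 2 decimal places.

(a) 2.63 kg; (b) 7.59 ppm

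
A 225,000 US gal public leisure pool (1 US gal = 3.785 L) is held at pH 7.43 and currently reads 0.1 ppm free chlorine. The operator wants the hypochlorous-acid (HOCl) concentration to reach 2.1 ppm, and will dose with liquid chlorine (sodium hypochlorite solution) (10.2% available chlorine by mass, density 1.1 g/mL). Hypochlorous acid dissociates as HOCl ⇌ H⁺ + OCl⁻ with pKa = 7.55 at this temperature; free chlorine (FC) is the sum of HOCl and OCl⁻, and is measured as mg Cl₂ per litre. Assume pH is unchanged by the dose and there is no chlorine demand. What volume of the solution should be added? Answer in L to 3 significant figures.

27.3 L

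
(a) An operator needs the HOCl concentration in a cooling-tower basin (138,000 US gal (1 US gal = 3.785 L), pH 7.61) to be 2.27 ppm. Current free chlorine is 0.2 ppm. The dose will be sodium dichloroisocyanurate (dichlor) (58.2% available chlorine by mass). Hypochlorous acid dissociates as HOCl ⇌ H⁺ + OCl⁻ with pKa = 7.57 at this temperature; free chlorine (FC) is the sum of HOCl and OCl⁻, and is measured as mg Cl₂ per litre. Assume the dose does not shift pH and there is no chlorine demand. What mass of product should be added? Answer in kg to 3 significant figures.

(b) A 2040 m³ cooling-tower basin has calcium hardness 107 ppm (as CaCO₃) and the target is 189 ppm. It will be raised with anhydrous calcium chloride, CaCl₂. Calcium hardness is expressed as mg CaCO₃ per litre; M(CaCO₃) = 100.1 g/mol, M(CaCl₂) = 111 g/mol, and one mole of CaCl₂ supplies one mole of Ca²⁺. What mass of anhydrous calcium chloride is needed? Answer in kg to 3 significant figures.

(a) 4.09 kg; (b) 185 kg

(a) Volume: 138,000 US gal × 3.785 L/gal = 522,330 L.
(a) [OCl⁻]/[HOCl] = 10^(pH − pKa) = 10^(7.61 − 7.57) = 1.096; fraction as HOCl = 1/(1 + 1.096) = 0.477.
(a) Free chlorine required for 2.27 ppm HOCl: 2.27 / 0.477 = 4.759 ppm.
(a) FC to add: 4.759 − 0.2 = 4.559 mg/L as Cl₂.
(a) Cl₂ equivalent: 4.559 mg/L × 522,330 L = 2381 g.
(a) Product at 58.2% available Cl: 2381 / 0.582 = 4092 g.

(b) Volume: 2040 m³ = 2,040,000 L.
(b) Hardness to add: (189 − 107) = 82 mg/L as CaCO₃ × 2,040,000 L = 167,300 g as CaCO₃.
(b) Moles of Ca²⁺ (1 mol Ca²⁺ ≡ 1 mol CaCO₃): 167,300 / 100.1 g/mol = 1671 mol.
(b) Mass of CaCl₂: 1671 × 111 = 185,500 g.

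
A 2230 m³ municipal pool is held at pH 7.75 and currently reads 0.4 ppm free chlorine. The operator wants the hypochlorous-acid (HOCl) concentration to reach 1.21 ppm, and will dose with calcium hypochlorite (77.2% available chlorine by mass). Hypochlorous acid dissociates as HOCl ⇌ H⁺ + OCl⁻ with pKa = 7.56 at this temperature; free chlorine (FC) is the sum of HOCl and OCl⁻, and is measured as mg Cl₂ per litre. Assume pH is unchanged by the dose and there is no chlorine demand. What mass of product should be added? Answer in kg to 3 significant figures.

7.75 kg

Volume: 2230 m³ = 2,230,000 L.
[OCl⁻]/[HOCl] = 10^(pH − pKa) = 10^(7.75 − 7.56) = 1.549; fraction as HOCl = 1/(1 + 1.549) = 0.3923.
Free chlorine required for 1.21 ppm HOCl: 1.21 / 0.3923 = 3.084 ppm.
FC to add: 3.084 − 0.4 = 2.684 mg/L as Cl₂.
Cl₂ equivalent: 2.684 mg/L × 2,230,000 L = 5985 g.
Product at 77.2% available Cl: 5985 / 0.772 = 7753 g.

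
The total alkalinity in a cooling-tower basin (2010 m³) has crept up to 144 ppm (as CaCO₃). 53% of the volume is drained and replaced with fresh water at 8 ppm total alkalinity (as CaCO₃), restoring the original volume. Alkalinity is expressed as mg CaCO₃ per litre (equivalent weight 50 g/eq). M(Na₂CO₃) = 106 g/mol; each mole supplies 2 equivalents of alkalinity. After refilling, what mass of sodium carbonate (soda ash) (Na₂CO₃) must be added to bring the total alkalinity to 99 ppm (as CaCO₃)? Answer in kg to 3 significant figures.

Volume: 2010 m³ = 2,010,000 L.
After draining 53% and refilling: 144 × 0.47 + 8 × 0.53 = 71.92 ppm.
Deficit to target: 99 − 71.92 = 27.08 mg/L.
As CaCO₃: 27.08 mg/L × 2,010,000 L = 54,430 g; ÷ 50 g/eq ÷ 2 = 544.3 mol Na₂CO₃.
Mass: 544.3 × 106 = 57,700 g.

57.7 kg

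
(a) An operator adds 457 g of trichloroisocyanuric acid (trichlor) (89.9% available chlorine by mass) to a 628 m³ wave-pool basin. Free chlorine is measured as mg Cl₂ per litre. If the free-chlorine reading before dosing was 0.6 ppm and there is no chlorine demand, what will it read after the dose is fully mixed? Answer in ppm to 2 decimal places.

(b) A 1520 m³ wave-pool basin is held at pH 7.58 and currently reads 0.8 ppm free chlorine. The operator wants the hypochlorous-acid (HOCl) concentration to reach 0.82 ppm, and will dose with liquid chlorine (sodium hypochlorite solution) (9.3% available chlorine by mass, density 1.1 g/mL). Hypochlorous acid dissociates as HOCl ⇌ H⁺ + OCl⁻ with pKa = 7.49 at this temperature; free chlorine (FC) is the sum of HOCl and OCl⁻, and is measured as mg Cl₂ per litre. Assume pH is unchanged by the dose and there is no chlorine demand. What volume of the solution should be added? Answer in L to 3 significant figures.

(a) Volume: 628 m³ = 628,000 L.
(a) Available chlorine delivered: 457 g × 0.899 = 410.8 g as Cl₂.
(a) Concentration rise: 410.8 g / 628,000 L = 0.6542 mg/L = 0.65 ppm.
(a) Final FC: 0.6 + 0.65 = 1.25 ppm.

(b) Volume: 1520 m³ = 1,520,000 L.
(b) [OCl⁻]/[HOCl] = 10^(pH − pKa) = 10^(7.58 − 7.49) = 1.23; fraction as HOCl = 1/(1 + 1.23) = 0.4484.
(b) Free chlorine required for 0.82 ppm HOCl: 0.82 / 0.4484 = 1.829 ppm.
(b) FC to add: 1.829 − 0.8 = 1.029 mg/L as Cl₂.
(b) Cl₂ equivalent: 1.029 mg/L × 1,520,000 L = 1564 g.
(b) Product at 9.3% available Cl: 1564 / 0.093 = 16,820 g.
(b) Volume: 16,820 g ÷ 1.1 g/mL = 15,290 mL.

(a) 1.25 ppm; (b) 15.3 L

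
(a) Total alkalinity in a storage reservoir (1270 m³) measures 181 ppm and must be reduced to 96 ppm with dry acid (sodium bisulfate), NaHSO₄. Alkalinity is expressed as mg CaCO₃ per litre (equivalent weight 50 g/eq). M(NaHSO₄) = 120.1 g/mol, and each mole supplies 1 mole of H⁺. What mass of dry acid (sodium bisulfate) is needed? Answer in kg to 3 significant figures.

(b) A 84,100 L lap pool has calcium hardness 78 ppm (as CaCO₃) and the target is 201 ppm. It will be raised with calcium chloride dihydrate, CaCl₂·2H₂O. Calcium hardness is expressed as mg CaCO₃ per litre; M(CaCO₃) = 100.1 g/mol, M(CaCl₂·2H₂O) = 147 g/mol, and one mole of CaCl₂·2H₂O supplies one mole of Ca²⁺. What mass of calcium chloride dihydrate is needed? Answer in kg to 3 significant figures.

(a) Volume: 1270 m³ = 1,270,000 L.
(a) Alkalinity to neutralize: (181 − 96) = 85 mg/L as CaCO₃ × 1,270,000 L = 108,000 g as CaCO₃.
(a) Equivalents of H⁺ required: 108,000 ÷ 50 g/eq = 2159 eq = 2159 mol NaHSO₄.
(a) Mass of NaHSO₄: 2159 × 120.1 = 259,300 g.

(b) Hardness to add: (201 − 78) = 123 mg/L as CaCO₃ × 84,100 L = 10,340 g as CaCO₃.
(b) Moles of Ca²⁺ (1 mol Ca²⁺ ≡ 1 mol CaCO₃): 10,340 / 100.1 g/mol = 103.3 mol.
(b) Mass of CaCl₂·2H₂O: 103.3 × 147 = 15,190 g.

(a) 259 kg; (b) 15.2 kg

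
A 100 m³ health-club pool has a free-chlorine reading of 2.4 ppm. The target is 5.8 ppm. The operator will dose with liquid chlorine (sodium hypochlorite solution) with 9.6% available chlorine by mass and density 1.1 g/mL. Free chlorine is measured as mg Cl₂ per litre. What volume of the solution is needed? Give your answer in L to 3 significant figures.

3.22 L

Volume: 100 m³ = 100,000 L.
Chlorine deficit: 5.8 − 2.4 = 3.4 ppm = 3.4 mg/L as Cl₂.
Cl₂ equivalent needed: 3.4 mg/L × 100,000 L = 340,000 mg = 340 g.
Product at 9.6% available chlorine: 340 / 0.096 = 3542 g.
Volume at density 1.1 g/mL: 3542 g ÷ 1.1 g/mL = 3220 mL.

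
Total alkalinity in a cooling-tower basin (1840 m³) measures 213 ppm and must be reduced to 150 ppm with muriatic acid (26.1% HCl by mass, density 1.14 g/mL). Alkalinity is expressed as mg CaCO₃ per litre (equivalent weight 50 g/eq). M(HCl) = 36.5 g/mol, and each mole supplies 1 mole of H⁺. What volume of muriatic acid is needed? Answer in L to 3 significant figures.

284 L

Volume: 1840 m³ = 1,840,000 L.
Alkalinity to neutralize: (213 − 150) = 63 mg/L as CaCO₃ × 1,840,000 L = 115,900 g as CaCO₃.
Equivalents of H⁺ required: 115,900 ÷ 50 g/eq = 2318 eq = 2318 mol HCl.
Mass of HCl: 2318 × 36.5 = 84,620 g.
Mass of 26.1% solution: 84,620 / 0.261 = 324,200 g.
Volume: 324,200 g ÷ 1.14 g/mL = 284,400 mL.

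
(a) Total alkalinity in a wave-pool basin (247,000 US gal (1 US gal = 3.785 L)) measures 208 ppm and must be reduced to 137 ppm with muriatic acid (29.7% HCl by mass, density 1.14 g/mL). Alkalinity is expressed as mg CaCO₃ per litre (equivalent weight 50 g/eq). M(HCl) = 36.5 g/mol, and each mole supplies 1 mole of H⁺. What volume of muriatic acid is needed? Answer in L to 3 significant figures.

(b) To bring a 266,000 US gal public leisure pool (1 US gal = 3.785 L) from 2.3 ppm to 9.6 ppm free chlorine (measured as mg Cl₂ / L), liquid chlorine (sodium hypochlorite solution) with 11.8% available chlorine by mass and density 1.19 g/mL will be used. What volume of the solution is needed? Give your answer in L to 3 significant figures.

(a) Volume: 247,000 US gal × 3.785 L/gal = 934,895 L.
(a) Alkalinity to neutralize: (208 − 137) = 71 mg/L as CaCO₃ × 934,895 L = 66,380 g as CaCO₃.
(a) Equivalents of H⁺ required: 66,380 ÷ 50 g/eq = 1328 eq = 1328 mol HCl.
(a) Mass of HCl: 1328 × 36.5 = 48,460 g.
(a) Mass of 29.7% solution: 48,460 / 0.297 = 163,200 g.
(a) Volume: 163,200 g ÷ 1.14 g/mL = 143,100 mL.

(b) Volume: 266,000 US gal × 3.785 L/gal = 1,006,810 L.
(b) Chlorine deficit: 9.6 − 2.3 = 7.3 ppm = 7.3 mg/L as Cl₂.
(b) Cl₂ equivalent needed: 7.3 mg/L × 1,006,810 L = 7,350,000 mg = 7350 g.
(b) Product at 11.8% available chlorine: 7350 / 0.118 = 62,290 g.
(b) Volume at density 1.19 g/mL: 62,290 g ÷ 1.19 g/mL = 52,340 mL.

(a) 143 L; (b) 52.3 L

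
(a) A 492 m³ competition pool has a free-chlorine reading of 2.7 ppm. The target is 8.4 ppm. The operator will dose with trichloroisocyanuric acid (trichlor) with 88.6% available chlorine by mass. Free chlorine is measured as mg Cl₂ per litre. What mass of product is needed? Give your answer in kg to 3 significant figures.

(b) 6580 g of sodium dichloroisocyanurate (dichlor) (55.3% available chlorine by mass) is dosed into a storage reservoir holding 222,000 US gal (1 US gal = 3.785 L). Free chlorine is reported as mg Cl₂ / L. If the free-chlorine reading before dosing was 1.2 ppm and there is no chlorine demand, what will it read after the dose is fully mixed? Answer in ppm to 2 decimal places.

(a) 3.17 kg; (b) 5.53 ppm

(a) Volume: 492 m³ = 492,000 L.
(a) Chlorine deficit: 8.4 − 2.7 = 5.7 ppm = 5.7 mg/L as Cl₂.
(a) Cl₂ equivalent needed: 5.7 mg/L × 492,000 L = 2,804,000 mg = 2804 g.
(a) Product at 88.6% available chlorine: 2804 / 0.886 = 3165 g.

(b) Volume: 222,000 US gal × 3.785 L/gal = 840,270 L.
(b) Available chlorine delivered: 6580 g × 0.553 = 3639 g as Cl₂.
(b) Concentration rise: 3639 g / 840,270 L = 4.33 mg/L = 4.33 ppm.
(b) Final FC: 1.2 + 4.33 = 5.53 ppm.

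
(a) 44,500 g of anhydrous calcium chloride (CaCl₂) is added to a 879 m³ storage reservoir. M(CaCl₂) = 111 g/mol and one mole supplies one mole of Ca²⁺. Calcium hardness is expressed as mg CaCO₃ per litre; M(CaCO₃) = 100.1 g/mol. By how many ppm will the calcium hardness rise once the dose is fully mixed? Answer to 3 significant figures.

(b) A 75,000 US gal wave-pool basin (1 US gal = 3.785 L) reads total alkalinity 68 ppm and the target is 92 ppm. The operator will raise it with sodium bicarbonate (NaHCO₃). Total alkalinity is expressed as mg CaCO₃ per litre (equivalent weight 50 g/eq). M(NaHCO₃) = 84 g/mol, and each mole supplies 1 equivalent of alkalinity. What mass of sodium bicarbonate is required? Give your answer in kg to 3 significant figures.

(a) 45.7 ppm; (b) 11.4 kg

(a) Volume: 879 m³ = 879,000 L.
(a) Moles of Ca²⁺: 44,500 g ÷ 111 g/mol = 400.9 mol.
(a) As CaCO₃: 400.9 mol × 100.1 g/mol = 40,130 g.
(a) Rise: 40,130 g / 879,000 L × 1000 = 45.65 mg/L.

(b) Volume: 75,000 US gal × 3.785 L/gal = 283,875 L.
(b) Alkalinity to add: (92 − 68) = 24 mg/L as CaCO₃ × 283,875 L = 6813 g as CaCO₃.
(b) Equivalents: 6813 g ÷ 50 g/eq = 136.3 eq.
(b) NaHCO₃ supplies 1 eq per mole → 136.3 mol.
(b) Mass: 136.3 mol × 84 g/mol = 11,450 g.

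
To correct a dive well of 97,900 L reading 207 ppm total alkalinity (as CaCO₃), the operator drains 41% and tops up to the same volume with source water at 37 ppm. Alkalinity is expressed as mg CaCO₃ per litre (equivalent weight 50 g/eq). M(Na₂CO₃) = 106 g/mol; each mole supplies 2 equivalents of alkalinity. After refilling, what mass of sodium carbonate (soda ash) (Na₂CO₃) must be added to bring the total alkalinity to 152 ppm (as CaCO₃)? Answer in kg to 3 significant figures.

1.53 kg

After draining 41% and refilling: 207 × 0.59 + 37 × 0.41 = 137.3 ppm.
Deficit to target: 152 − 137.3 = 14.7 mg/L.
As CaCO₃: 14.7 mg/L × 97,900 L = 1439 g; ÷ 50 g/eq ÷ 2 = 14.39 mol Na₂CO₃.
Mass: 14.39 × 106 = 1525 g.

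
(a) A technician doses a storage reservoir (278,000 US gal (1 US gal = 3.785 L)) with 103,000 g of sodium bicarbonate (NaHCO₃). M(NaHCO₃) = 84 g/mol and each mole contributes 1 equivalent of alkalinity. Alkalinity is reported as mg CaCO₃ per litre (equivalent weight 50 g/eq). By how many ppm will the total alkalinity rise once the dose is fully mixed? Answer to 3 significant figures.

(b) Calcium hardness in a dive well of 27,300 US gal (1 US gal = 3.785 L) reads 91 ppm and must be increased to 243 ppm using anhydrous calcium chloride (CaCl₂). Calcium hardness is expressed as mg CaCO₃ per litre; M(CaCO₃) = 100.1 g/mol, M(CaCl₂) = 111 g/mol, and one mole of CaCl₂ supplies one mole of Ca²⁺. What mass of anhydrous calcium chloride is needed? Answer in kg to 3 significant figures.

(a) 58.3 ppm; (b) 17.4 kg

(a) Volume: 278,000 US gal × 3.785 L/gal = 1,052,230 L.
(a) Moles of NaHCO₃: 103,000 g ÷ 84 g/mol = 1226 mol → 1226 eq of alkalinity.
(a) As CaCO₃: 1226 eq × 50 g/eq = 61,310 g.
(a) Rise: 61,310 g / 1,052,230 L × 1000 = 58.27 mg/L.

(b) Volume: 27,300 US gal × 3.785 L/gal = 103,330 L.
(b) Hardness to add: (243 − 91) = 152 mg/L as CaCO₃ × 103,330 L = 15,710 g as CaCO₃.
(b) Moles of Ca²⁺ (1 mol Ca²⁺ ≡ 1 mol CaCO₃): 15,710 / 100.1 g/mol = 156.9 mol.
(b) Mass of CaCl₂: 156.9 × 111 = 17,420 g.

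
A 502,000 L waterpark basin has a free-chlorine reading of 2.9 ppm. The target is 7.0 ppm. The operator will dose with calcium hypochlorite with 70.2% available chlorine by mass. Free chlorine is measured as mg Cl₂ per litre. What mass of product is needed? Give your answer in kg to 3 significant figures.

Chlorine deficit: 7.0 − 2.9 = 4.1 ppm = 4.1 mg/L as Cl₂.
Cl₂ equivalent needed: 4.1 mg/L × 502,000 L = 2,058,000 mg = 2058 g.
Product at 70.2% available chlorine: 2058 / 0.702 = 2932 g.

2.93 kg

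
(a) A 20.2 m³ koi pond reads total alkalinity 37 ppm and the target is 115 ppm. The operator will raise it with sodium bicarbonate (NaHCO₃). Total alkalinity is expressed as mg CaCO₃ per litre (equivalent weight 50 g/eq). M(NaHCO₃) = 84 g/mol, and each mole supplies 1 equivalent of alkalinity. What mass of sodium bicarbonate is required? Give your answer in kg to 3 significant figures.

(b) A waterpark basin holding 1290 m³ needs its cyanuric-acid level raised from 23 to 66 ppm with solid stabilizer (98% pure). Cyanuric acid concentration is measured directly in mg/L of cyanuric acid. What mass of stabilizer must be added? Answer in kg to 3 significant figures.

(a) Volume: 20.2 m³ = 20,200 L.
(a) Alkalinity to add: (115 − 37) = 78 mg/L as CaCO₃ × 20,200 L = 1576 g as CaCO₃.
(a) Equivalents: 1576 g ÷ 50 g/eq = 31.51 eq.
(a) NaHCO₃ supplies 1 eq per mole → 31.51 mol.
(a) Mass: 31.51 mol × 84 g/mol = 2647 g.

(b) Volume: 1290 m³ = 1,290,000 L.
(b) CYA to add: (66 − 23) = 43 mg/L × 1,290,000 L = 55,470 g cyanuric acid.
(b) At 98% purity: 55,470 / 0.98 = 56,600 g product.

(a) 2.65 kg; (b) 56.6 kg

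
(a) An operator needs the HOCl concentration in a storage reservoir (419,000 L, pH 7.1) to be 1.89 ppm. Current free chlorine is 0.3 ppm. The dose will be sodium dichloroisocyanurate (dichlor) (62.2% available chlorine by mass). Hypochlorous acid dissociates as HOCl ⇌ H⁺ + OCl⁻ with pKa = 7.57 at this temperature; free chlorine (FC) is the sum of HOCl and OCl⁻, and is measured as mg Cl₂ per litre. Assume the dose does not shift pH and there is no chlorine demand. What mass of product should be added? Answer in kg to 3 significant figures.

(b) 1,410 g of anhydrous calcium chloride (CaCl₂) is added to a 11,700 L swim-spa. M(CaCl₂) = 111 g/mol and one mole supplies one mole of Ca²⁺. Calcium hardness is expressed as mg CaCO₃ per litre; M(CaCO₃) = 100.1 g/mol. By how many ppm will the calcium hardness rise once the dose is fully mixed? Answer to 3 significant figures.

(a) [OCl⁻]/[HOCl] = 10^(pH − pKa) = 10^(7.1 − 7.57) = 0.3388; fraction as HOCl = 1/(1 + 0.3388) = 0.7469.
(a) Free chlorine required for 1.89 ppm HOCl: 1.89 / 0.7469 = 2.53 ppm.
(a) FC to add: 2.53 − 0.3 = 2.23 mg/L as Cl₂.
(a) Cl₂ equivalent: 2.23 mg/L × 419,000 L = 934.5 g.
(a) Product at 62.2% available Cl: 934.5 / 0.622 = 1502 g.

(b) Moles of Ca²⁺: 1,410 g ÷ 111 g/mol = 12.7 mol.
(b) As CaCO₃: 12.7 mol × 100.1 g/mol = 1272 g.
(b) Rise: 1272 g / 11,700 L × 1000 = 108.7 mg/L.

(a) 1.50 kg; (b) 109 ppm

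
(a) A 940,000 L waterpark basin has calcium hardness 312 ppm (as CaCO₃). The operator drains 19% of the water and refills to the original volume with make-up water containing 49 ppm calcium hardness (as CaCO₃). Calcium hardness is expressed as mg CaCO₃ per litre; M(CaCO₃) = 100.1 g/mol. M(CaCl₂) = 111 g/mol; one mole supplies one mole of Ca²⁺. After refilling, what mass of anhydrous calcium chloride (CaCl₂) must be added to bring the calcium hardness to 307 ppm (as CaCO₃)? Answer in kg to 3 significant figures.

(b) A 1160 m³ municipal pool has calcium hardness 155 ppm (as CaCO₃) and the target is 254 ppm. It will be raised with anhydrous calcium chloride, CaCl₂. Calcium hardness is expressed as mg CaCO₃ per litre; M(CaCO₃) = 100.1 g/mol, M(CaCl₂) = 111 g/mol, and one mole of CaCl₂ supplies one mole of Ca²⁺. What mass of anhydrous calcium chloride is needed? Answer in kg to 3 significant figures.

(a) 46.9 kg; (b) 127 kg

(a) After draining 19% and refilling: 312 × 0.81 + 49 × 0.19 = 262.03 ppm.
(a) Deficit to target: 307 − 262.03 = 44.97 mg/L.
(a) As CaCO₃: 44.97 mg/L × 940,000 L = 42,270 g; ÷ 100.1 = 422.3 mol Ca²⁺.
(a) Mass: 422.3 × 111 = 46,870 g.

(b) Volume: 1160 m³ = 1,160,000 L.
(b) Hardness to add: (254 − 155) = 99 mg/L as CaCO₃ × 1,160,000 L = 114,800 g as CaCO₃.
(b) Moles of Ca²⁺ (1 mol Ca²⁺ ≡ 1 mol CaCO₃): 114,800 / 100.1 g/mol = 1147 mol.
(b) Mass of CaCl₂: 1147 × 111 = 127,300 g.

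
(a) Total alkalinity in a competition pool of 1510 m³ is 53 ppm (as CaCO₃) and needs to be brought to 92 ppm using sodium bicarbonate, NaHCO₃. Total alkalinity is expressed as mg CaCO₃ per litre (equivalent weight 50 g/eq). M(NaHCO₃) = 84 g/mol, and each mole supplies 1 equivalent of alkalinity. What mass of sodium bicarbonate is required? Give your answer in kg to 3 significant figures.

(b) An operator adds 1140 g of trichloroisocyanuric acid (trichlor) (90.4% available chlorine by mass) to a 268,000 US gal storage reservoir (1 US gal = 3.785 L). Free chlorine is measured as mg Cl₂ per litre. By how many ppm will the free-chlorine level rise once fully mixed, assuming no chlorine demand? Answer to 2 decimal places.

(a) Volume: 1510 m³ = 1,510,000 L.
(a) Alkalinity to add: (92 − 53) = 39 mg/L as CaCO₃ × 1,510,000 L = 58,890 g as CaCO₃.
(a) Equivalents: 58,890 g ÷ 50 g/eq = 1178 eq.
(a) NaHCO₃ supplies 1 eq per mole → 1178 mol.
(a) Mass: 1178 mol × 84 g/mol = 98,940 g.

(b) Volume: 268,000 US gal × 3.785 L/gal = 1,014,380 L.
(b) Available chlorine delivered: 1140 g × 0.904 = 1031 g as Cl₂.
(b) Concentration rise: 1031 g / 1,014,380 L = 1.016 mg/L = 1.02 ppm.

(a) 98.9 kg; (b) 1.02 ppm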